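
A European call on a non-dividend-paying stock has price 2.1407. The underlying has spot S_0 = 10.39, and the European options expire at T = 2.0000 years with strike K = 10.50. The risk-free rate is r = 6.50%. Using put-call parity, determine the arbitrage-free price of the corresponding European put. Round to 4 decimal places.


Put-call parity: C - P = S_0 * exp(-qT) - K * exp(-rT).
S_0 * exp(-qT) = 10.3900 * 1.00000000 = 10.39000000
K * exp(-rT) = 10.5000 * 0.87809543 = 9.22000202
P = C - S*exp(-qT) + K*exp(-rT)
P = 2.1407 - 10.39000000 + 9.22000202 = 0.9707

Answer: Put price = 0.9707


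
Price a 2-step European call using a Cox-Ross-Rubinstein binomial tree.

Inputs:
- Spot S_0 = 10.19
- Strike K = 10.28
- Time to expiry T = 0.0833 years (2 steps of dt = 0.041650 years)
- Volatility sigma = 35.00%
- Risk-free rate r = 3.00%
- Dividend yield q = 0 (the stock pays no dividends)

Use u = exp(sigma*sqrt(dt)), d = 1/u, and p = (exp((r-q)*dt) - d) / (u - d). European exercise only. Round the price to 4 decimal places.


Answer: Price = V(0,0) = 0.3545

Derivation:
dt = T/N = 0.041650
u = exp(sigma*sqrt(dt)) = 1.074042; d = 1/u = 0.931062
p = (exp((r-q)*dt) - d) / (u - d) = 0.490895
Discount per step: exp(-r*dt) = 0.998751
Stock lattice S(k, i) with i counting down-moves:
  k=0: S(0,0) = 10.1900
  k=1: S(1,0) = 10.9445; S(1,1) = 9.4875
  k=2: S(2,0) = 11.7548; S(2,1) = 10.1900; S(2,2) = 8.8335
Terminal payoffs V(N, i) = max(S_T - K, 0):
  V(2,0) = 1.474841; V(2,1) = 0.000000; V(2,2) = 0.000000
Backward induction: V(k, i) = exp(-r*dt) * [p * V(k+1, i) + (1-p) * V(k+1, i+1)].
  V(1,0) = exp(-r*dt) * [p*1.474841 + (1-p)*0.000000] = 0.723088
  V(1,1) = exp(-r*dt) * [p*0.000000 + (1-p)*0.000000] = 0.000000
  V(0,0) = exp(-r*dt) * [p*0.723088 + (1-p)*0.000000] = 0.354517


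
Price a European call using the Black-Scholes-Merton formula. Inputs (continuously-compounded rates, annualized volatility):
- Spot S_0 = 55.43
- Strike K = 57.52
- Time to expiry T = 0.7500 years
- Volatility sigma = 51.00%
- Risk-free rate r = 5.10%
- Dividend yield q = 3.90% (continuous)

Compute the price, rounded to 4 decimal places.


Answer: Price = 8.7967

Derivation:
d1 = (ln(S/K) + (r - q + 0.5*sigma^2) * T) / (sigma * sqrt(T)) = 0.15741455
d2 = d1 - sigma * sqrt(T) = -0.28425840
exp(-rT) = 0.96247229; exp(-qT) = 0.97117364
C = S_0 * exp(-qT) * N(d1) - K * exp(-rT) * N(d2)
N(d1) = 0.56254093; N(d2) = 0.38810618
C = 55.4300 * 0.97117364 * 0.56254093 - 57.5200 * 0.96247229 * 0.38810618 = 8.7967


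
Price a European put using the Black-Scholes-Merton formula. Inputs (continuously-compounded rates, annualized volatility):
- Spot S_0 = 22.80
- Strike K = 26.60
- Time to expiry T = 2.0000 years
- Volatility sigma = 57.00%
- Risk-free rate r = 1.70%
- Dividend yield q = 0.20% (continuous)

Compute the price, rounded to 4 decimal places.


Answer: Price = 9.1656

Derivation:
d1 = (ln(S/K) + (r - q + 0.5*sigma^2) * T) / (sigma * sqrt(T)) = 0.24903720
d2 = d1 - sigma * sqrt(T) = -0.55706453
exp(-rT) = 0.96657150; exp(-qT) = 0.99600799
P = K * exp(-rT) * N(-d2) - S_0 * exp(-qT) * N(-d1)
N(-d1) = 0.40166600; N(-d2) = 0.71125833
P = 26.6000 * 0.96657150 * 0.71125833 - 22.8000 * 0.99600799 * 0.40166600 = 9.1656


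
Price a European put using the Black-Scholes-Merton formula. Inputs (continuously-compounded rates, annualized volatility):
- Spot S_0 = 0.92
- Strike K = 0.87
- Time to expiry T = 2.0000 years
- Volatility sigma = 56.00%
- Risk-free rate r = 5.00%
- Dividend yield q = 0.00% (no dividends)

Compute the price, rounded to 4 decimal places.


Answer: Price = 0.2012

Derivation:
d1 = (ln(S/K) + (r - q + 0.5*sigma^2) * T) / (sigma * sqrt(T)) = 0.59280860
d2 = d1 - sigma * sqrt(T) = -0.19915100
exp(-rT) = 0.90483742; exp(-qT) = 1.00000000
P = K * exp(-rT) * N(-d2) - S_0 * exp(-qT) * N(-d1)
N(-d1) = 0.27665463; N(-d2) = 0.57892768
P = 0.8700 * 0.90483742 * 0.57892768 - 0.9200 * 1.00000000 * 0.27665463 = 0.2012


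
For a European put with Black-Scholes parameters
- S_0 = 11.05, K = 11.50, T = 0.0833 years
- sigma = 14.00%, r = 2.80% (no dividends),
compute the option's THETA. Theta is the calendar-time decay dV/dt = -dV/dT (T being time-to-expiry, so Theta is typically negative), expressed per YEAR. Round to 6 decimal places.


d1 = -0.9099507860; d2 = -0.9503572211
phi(d1) = 0.2636998513; exp(-qT) = 1.0000000000; exp(-rT) = 0.9976703179
Theta = -S*exp(-qT)*phi(d1)*sigma/(2*sqrt(T)) + r*K*exp(-rT)*N(-d2) - q*S*exp(-qT)*N(-d1)
N(-d1) = 0.8185757677; N(-d2) = 0.8290346135; sqrt(T) = 0.2886173938
Term 1 = -11.0500 * 1.0000000000 * 0.2636998513 * 0.1400 / (2 * 0.2886173938) = -0.7067205212
Term 2 = 0.0280 * 11.5000 * 0.9976703179 * 0.8290346135 = 0.2663272389
Term 3 = 0 (no dividend yield, q = 0)
Theta = -0.7067205212 + (0.2663272389) + (0.0000000000) = -0.440393

Answer: Theta = -0.440393


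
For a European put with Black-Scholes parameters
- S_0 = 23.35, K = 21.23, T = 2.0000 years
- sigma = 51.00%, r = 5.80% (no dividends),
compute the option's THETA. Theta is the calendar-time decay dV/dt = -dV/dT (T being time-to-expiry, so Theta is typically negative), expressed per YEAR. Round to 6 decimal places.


Answer: Theta = -0.778891

Derivation:
d1 = 0.6534244938; d2 = -0.0678244230
phi(d1) = 0.3222523587; exp(-qT) = 1.0000000000; exp(-rT) = 0.8904752233
Theta = -S*exp(-qT)*phi(d1)*sigma/(2*sqrt(T)) + r*K*exp(-rT)*N(-d2) - q*S*exp(-qT)*N(-d1)
N(-d1) = 0.2567413261; N(-d2) = 0.5270372991; sqrt(T) = 1.4142135624
Term 1 = -23.3500 * 1.0000000000 * 0.3222523587 * 0.5100 / (2 * 1.4142135624) = -1.3567760611
Term 2 = 0.0580 * 21.2300 * 0.8904752233 * 0.5270372991 = 0.5778846779
Term 3 = 0 (no dividend yield, q = 0)
Theta = -1.3567760611 + (0.5778846779) + (0.0000000000) = -0.778891


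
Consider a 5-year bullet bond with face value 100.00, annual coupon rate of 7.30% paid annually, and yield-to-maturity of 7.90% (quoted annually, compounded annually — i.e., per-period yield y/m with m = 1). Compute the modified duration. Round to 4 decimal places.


Answer: Modified duration = 4.0368

Derivation:
Coupon per period c = face * coupon_rate / m = 7.300000
Periods per year m = 1; per-period yield y/m = 0.079000
Number of cashflows N = 5
Cashflows (t years, CF_t, discount factor 1/(1+y/m)^(m*t), PV):
  t = 1.0000: CF_t = 7.300000, DF = 0.926784, PV = 6.765524
  t = 2.0000: CF_t = 7.300000, DF = 0.858929, PV = 6.270179
  t = 3.0000: CF_t = 7.300000, DF = 0.796041, PV = 5.811102
  t = 4.0000: CF_t = 7.300000, DF = 0.737758, PV = 5.385637
  t = 5.0000: CF_t = 107.300000, DF = 0.683743, PV = 73.365604
Price P = sum_t PV_t = 97.598047
First compute Macaulay numerator sum_t t * PV_t:
  t * PV_t at t = 1.0000: 6.765524
  t * PV_t at t = 2.0000: 12.540359
  t * PV_t at t = 3.0000: 17.433307
  t * PV_t at t = 4.0000: 21.542548
  t * PV_t at t = 5.0000: 366.828021
Macaulay duration D = 425.109759 / 97.598047 = 4.355720
Modified duration = D / (1 + y/m) = 4.355720 / (1 + 0.079000) = 4.036812


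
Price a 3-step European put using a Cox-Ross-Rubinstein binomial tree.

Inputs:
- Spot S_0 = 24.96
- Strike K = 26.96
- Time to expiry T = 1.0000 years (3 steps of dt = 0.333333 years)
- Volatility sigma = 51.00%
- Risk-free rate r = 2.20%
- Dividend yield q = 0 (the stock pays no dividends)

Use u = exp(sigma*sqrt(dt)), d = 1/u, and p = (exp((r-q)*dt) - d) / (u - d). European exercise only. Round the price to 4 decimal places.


dt = T/N = 0.333333
u = exp(sigma*sqrt(dt)) = 1.342386; d = 1/u = 0.744942
p = (exp((r-q)*dt) - d) / (u - d) = 0.439235
Discount per step: exp(-r*dt) = 0.992693
Stock lattice S(k, i) with i counting down-moves:
  k=0: S(0,0) = 24.9600
  k=1: S(1,0) = 33.5060; S(1,1) = 18.5938
  k=2: S(2,0) = 44.9779; S(2,1) = 24.9600; S(2,2) = 13.8513
  k=3: S(3,0) = 60.3777; S(3,1) = 33.5060; S(3,2) = 18.5938; S(3,3) = 10.3184
Terminal payoffs V(N, i) = max(K - S_T, 0):
  V(3,0) = 0.000000; V(3,1) = 0.000000; V(3,2) = 8.366242; V(3,3) = 16.641601
Backward induction: V(k, i) = exp(-r*dt) * [p * V(k+1, i) + (1-p) * V(k+1, i+1)].
  V(2,0) = exp(-r*dt) * [p*0.000000 + (1-p)*0.000000] = 0.000000
  V(2,1) = exp(-r*dt) * [p*0.000000 + (1-p)*8.366242] = 4.657220
  V(2,2) = exp(-r*dt) * [p*8.366242 + (1-p)*16.641601] = 12.911742
  V(1,0) = exp(-r*dt) * [p*0.000000 + (1-p)*4.657220] = 2.592525
  V(1,1) = exp(-r*dt) * [p*4.657220 + (1-p)*12.911742] = 9.218220
  V(0,0) = exp(-r*dt) * [p*2.592525 + (1-p)*9.218220] = 6.261895

Answer: Price = V(0,0) = 6.2619


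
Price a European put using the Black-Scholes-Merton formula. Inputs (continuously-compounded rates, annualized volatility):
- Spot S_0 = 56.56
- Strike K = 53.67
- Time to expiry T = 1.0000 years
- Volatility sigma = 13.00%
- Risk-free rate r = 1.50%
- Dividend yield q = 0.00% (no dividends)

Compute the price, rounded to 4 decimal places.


Answer: Price = 1.3638

Derivation:
d1 = (ln(S/K) + (r - q + 0.5*sigma^2) * T) / (sigma * sqrt(T)) = 0.58382950
d2 = d1 - sigma * sqrt(T) = 0.45382950
exp(-rT) = 0.98511194; exp(-qT) = 1.00000000
P = K * exp(-rT) * N(-d2) - S_0 * exp(-qT) * N(-d1)
N(-d1) = 0.27966751; N(-d2) = 0.32497577
P = 53.6700 * 0.98511194 * 0.32497577 - 56.5600 * 1.00000000 * 0.27966751 = 1.3638


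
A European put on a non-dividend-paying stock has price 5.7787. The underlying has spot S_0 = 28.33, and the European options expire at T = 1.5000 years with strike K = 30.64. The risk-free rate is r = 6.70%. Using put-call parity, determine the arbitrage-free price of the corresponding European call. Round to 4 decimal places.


Answer: Call price = 6.3983

Derivation:
Put-call parity: C - P = S_0 * exp(-qT) - K * exp(-rT).
S_0 * exp(-qT) = 28.3300 * 1.00000000 = 28.33000000
K * exp(-rT) = 30.6400 * 0.90438511 = 27.71035984
C = P + S*exp(-qT) - K*exp(-rT)
C = 5.7787 + 28.33000000 - 27.71035984 = 6.3983


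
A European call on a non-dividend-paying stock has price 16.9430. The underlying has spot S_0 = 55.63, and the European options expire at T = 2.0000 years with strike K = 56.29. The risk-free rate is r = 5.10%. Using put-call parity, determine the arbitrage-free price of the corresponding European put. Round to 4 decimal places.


Put-call parity: C - P = S_0 * exp(-qT) - K * exp(-rT).
S_0 * exp(-qT) = 55.6300 * 1.00000000 = 55.63000000
K * exp(-rT) = 56.2900 * 0.90302955 = 50.83153346
P = C - S*exp(-qT) + K*exp(-rT)
P = 16.9430 - 55.63000000 + 50.83153346 = 12.1445

Answer: Put price = 12.1445


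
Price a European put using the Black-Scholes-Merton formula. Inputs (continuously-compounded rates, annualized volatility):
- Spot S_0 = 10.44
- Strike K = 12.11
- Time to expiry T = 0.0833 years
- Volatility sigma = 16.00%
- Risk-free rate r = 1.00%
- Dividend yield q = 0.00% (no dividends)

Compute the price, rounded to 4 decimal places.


Answer: Price = 1.6600

Derivation:
d1 = (ln(S/K) + (r - q + 0.5*sigma^2) * T) / (sigma * sqrt(T)) = -3.17218700
d2 = d1 - sigma * sqrt(T) = -3.21836578
exp(-rT) = 0.99916735; exp(-qT) = 1.00000000
P = K * exp(-rT) * N(-d2) - S_0 * exp(-qT) * N(-d1)
N(-d1) = 0.99924352; N(-d2) = 0.99935538
P = 12.1100 * 0.99916735 * 0.99935538 - 10.4400 * 1.00000000 * 0.99924352 = 1.6600


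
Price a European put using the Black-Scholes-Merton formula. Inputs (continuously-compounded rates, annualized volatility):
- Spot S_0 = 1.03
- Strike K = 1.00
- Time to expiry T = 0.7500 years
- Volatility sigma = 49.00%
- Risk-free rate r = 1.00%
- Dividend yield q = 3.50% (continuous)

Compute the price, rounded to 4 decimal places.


d1 = (ln(S/K) + (r - q + 0.5*sigma^2) * T) / (sigma * sqrt(T)) = 0.23764751
d2 = d1 - sigma * sqrt(T) = -0.18670494
exp(-rT) = 0.99252805; exp(-qT) = 0.97409154
P = K * exp(-rT) * N(-d2) - S_0 * exp(-qT) * N(-d1)
N(-d1) = 0.40607725; N(-d2) = 0.57405401
P = 1.0000 * 0.99252805 * 0.57405401 - 1.0300 * 0.97409154 * 0.40607725 = 0.1623

Answer: Price = 0.1623


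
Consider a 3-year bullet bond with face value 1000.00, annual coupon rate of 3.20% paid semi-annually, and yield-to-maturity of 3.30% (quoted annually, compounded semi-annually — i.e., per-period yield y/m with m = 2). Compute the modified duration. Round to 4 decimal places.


Coupon per period c = face * coupon_rate / m = 16.000000
Periods per year m = 2; per-period yield y/m = 0.016500
Number of cashflows N = 6
Cashflows (t years, CF_t, discount factor 1/(1+y/m)^(m*t), PV):
  t = 0.5000: CF_t = 16.000000, DF = 0.983768, PV = 15.740285
  t = 1.0000: CF_t = 16.000000, DF = 0.967799, PV = 15.484786
  t = 1.5000: CF_t = 16.000000, DF = 0.952090, PV = 15.233435
  t = 2.0000: CF_t = 16.000000, DF = 0.936635, PV = 14.986163
  t = 2.5000: CF_t = 16.000000, DF = 0.921432, PV = 14.742905
  t = 3.0000: CF_t = 1016.000000, DF = 0.906475, PV = 920.978327
Price P = sum_t PV_t = 997.165901
First compute Macaulay numerator sum_t t * PV_t:
  t * PV_t at t = 0.5000: 7.870143
  t * PV_t at t = 1.0000: 15.484786
  t * PV_t at t = 1.5000: 22.850152
  t * PV_t at t = 2.0000: 29.972326
  t * PV_t at t = 2.5000: 36.857263
  t * PV_t at t = 3.0000: 2762.934980
Macaulay duration D = 2875.969650 / 997.165901 = 2.884144
Modified duration = D / (1 + y/m) = 2.884144 / (1 + 0.016500) = 2.837328

Answer: Modified duration = 2.8373


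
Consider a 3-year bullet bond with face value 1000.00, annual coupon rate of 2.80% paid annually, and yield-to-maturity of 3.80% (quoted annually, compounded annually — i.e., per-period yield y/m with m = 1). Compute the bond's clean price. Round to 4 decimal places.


Coupon per period c = face * coupon_rate / m = 28.000000
Periods per year m = 1; per-period yield y/m = 0.038000
Number of cashflows N = 3
Cashflows (t years, CF_t, discount factor 1/(1+y/m)^(m*t), PV):
  t = 1.0000: CF_t = 28.000000, DF = 0.963391, PV = 26.974952
  t = 2.0000: CF_t = 28.000000, DF = 0.928122, PV = 25.987430
  t = 3.0000: CF_t = 1028.000000, DF = 0.894145, PV = 919.181033
Price P = sum_t PV_t = 972.143414

Answer: Price = 972.1434


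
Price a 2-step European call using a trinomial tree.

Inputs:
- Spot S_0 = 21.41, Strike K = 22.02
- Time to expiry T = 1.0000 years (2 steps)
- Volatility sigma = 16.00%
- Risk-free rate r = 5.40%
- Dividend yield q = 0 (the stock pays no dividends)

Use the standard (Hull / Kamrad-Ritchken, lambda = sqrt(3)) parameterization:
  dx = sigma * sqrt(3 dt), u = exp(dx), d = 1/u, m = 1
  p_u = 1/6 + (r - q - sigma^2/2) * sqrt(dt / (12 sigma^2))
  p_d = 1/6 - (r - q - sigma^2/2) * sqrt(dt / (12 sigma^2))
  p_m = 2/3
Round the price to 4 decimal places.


Answer: Price = V(0,0) = 1.5546

Derivation:
dt = T/N = 0.500000; dx = sigma*sqrt(3*dt) = 0.195959
u = exp(dx) = 1.216477; d = 1/u = 0.822046
p_u = 0.219229, p_m = 0.666667, p_d = 0.114105
Discount per step: exp(-r*dt) = 0.973361
Stock lattice S(k, j) with j the centered position index:
  k=0: S(0,+0) = 21.4100
  k=1: S(1,-1) = 17.6000; S(1,+0) = 21.4100; S(1,+1) = 26.0448
  k=2: S(2,-2) = 14.4680; S(2,-1) = 17.6000; S(2,+0) = 21.4100; S(2,+1) = 26.0448; S(2,+2) = 31.6829
Terminal payoffs V(N, j) = max(S_T - K, 0):
  V(2,-2) = 0.000000; V(2,-1) = 0.000000; V(2,+0) = 0.000000; V(2,+1) = 4.024778; V(2,+2) = 9.662880
Backward induction: V(k, j) = exp(-r*dt) * [p_u * V(k+1, j+1) + p_m * V(k+1, j) + p_d * V(k+1, j-1)]
  V(1,-1) = exp(-r*dt) * [p_u*0.000000 + p_m*0.000000 + p_d*0.000000] = 0.000000
  V(1,+0) = exp(-r*dt) * [p_u*4.024778 + p_m*0.000000 + p_d*0.000000] = 0.858842
  V(1,+1) = exp(-r*dt) * [p_u*9.662880 + p_m*4.024778 + p_d*0.000000] = 4.673657
  V(0,+0) = exp(-r*dt) * [p_u*4.673657 + p_m*0.858842 + p_d*0.000000] = 1.554614


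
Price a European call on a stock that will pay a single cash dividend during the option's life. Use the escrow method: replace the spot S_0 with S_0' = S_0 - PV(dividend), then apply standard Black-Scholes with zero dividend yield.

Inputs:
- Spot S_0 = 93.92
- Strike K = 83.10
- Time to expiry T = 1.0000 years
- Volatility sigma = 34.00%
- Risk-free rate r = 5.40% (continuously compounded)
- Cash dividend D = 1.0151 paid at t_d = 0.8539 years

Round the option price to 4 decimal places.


PV(D) = D * exp(-r * t_d) = 1.0151 * 0.95493634 = 0.96935588
S_0' = S_0 - PV(D) = 93.9200 - 0.96935588 = 92.95064412
d1 = (ln(S_0'/K) + (r + sigma^2/2)*T) / (sigma*sqrt(T)) = 0.65830571
d2 = d1 - sigma*sqrt(T) = 0.31830571
exp(-rT) = 0.94743211
N(d1) = 0.74482915; N(d2) = 0.62487347
C = S_0' * N(d1) - K * exp(-rT) * N(d2) = 92.95064412 * 0.74482915 - 83.1000 * 0.94743211 * 0.62487347 = 20.0351

Answer: Price = 20.0351


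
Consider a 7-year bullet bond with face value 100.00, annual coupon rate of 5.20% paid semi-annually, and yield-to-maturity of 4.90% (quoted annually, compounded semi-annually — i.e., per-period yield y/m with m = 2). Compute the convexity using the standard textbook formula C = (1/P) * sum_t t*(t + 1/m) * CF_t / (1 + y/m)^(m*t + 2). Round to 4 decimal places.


Coupon per period c = face * coupon_rate / m = 2.600000
Periods per year m = 2; per-period yield y/m = 0.024500
Number of cashflows N = 14
Cashflows (t years, CF_t, discount factor 1/(1+y/m)^(m*t), PV):
  t = 0.5000: CF_t = 2.600000, DF = 0.976086, PV = 2.537823
  t = 1.0000: CF_t = 2.600000, DF = 0.952744, PV = 2.477134
  t = 1.5000: CF_t = 2.600000, DF = 0.929960, PV = 2.417895
  t = 2.0000: CF_t = 2.600000, DF = 0.907721, PV = 2.360073
  t = 2.5000: CF_t = 2.600000, DF = 0.886013, PV = 2.303634
  t = 3.0000: CF_t = 2.600000, DF = 0.864825, PV = 2.248545
  t = 3.5000: CF_t = 2.600000, DF = 0.844143, PV = 2.194773
  t = 4.0000: CF_t = 2.600000, DF = 0.823957, PV = 2.142287
  t = 4.5000: CF_t = 2.600000, DF = 0.804252, PV = 2.091056
  t = 5.0000: CF_t = 2.600000, DF = 0.785019, PV = 2.041050
  t = 5.5000: CF_t = 2.600000, DF = 0.766246, PV = 1.992240
  t = 6.0000: CF_t = 2.600000, DF = 0.747922, PV = 1.944598
  t = 6.5000: CF_t = 2.600000, DF = 0.730036, PV = 1.898095
  t = 7.0000: CF_t = 102.600000, DF = 0.712578, PV = 73.110522
Price P = sum_t PV_t = 101.759725
Convexity numerator sum_t t*(t + 1/m) * CF_t / (1+y/m)^(m*t + 2):
  t = 0.5000: term = 1.208948
  t = 1.0000: term = 3.540110
  t = 1.5000: term = 6.910903
  t = 2.0000: term = 11.242725
  t = 2.5000: term = 16.460797
  t = 3.0000: term = 22.494013
  t = 3.5000: term = 29.274785
  t = 4.0000: term = 36.738906
  t = 4.5000: term = 44.825411
  t = 5.0000: term = 53.476440
  t = 5.5000: term = 62.637119
  t = 6.0000: term = 72.255428
  t = 6.5000: term = 82.282088
  t = 7.0000: term = 3656.918322
Convexity = (1/P) * sum = 4100.265995 / 101.759725 = 40.293603

Answer: Convexity = 40.2936


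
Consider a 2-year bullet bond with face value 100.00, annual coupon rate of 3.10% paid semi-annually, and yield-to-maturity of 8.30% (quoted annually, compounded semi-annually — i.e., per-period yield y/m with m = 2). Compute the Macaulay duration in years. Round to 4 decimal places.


Coupon per period c = face * coupon_rate / m = 1.550000
Periods per year m = 2; per-period yield y/m = 0.041500
Number of cashflows N = 4
Cashflows (t years, CF_t, discount factor 1/(1+y/m)^(m*t), PV):
  t = 0.5000: CF_t = 1.550000, DF = 0.960154, PV = 1.488238
  t = 1.0000: CF_t = 1.550000, DF = 0.921895, PV = 1.428937
  t = 1.5000: CF_t = 1.550000, DF = 0.885161, PV = 1.371999
  t = 2.0000: CF_t = 101.550000, DF = 0.849890, PV = 86.306366
Price P = sum_t PV_t = 90.595541
Macaulay numerator sum_t t * PV_t:
  t * PV_t at t = 0.5000: 0.744119
  t * PV_t at t = 1.0000: 1.428937
  t * PV_t at t = 1.5000: 2.057999
  t * PV_t at t = 2.0000: 172.612732
Macaulay duration D = (sum_t t * PV_t) / P = 176.843787 / 90.595541 = 1.952014

Answer: Macaulay duration = 1.9520 years


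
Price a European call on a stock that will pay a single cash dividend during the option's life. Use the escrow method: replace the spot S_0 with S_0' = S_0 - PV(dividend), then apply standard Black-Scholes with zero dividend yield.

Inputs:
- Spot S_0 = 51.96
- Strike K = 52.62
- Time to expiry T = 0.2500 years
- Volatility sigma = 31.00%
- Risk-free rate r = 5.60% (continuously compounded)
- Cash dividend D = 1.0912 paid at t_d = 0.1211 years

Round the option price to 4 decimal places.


PV(D) = D * exp(-r * t_d) = 1.0912 * 0.99324134 = 1.08382495
S_0' = S_0 - PV(D) = 51.9600 - 1.08382495 = 50.87617505
d1 = (ln(S_0'/K) + (r + sigma^2/2)*T) / (sigma*sqrt(T)) = -0.04960668
d2 = d1 - sigma*sqrt(T) = -0.20460668
exp(-rT) = 0.98609754
N(d1) = 0.48021791; N(d2) = 0.41893972
C = S_0' * N(d1) - K * exp(-rT) * N(d2) = 50.87617505 * 0.48021791 - 52.6200 * 0.98609754 * 0.41893972 = 2.6935

Answer: Price = 2.6935


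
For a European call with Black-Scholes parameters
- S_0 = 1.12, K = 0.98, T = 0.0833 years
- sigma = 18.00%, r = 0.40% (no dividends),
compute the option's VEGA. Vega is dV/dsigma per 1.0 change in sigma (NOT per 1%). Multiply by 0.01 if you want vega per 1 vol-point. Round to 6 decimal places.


d1 = 2.6027162513; d2 = 2.5507651205
phi(d1) = 0.0134873310; exp(-qT) = 1.0000000000; exp(-rT) = 0.9996668555
Vega = S * exp(-qT) * phi(d1) * sqrt(T) = 1.1200 * 1.0000000000 * 0.0134873310 * 0.2886173938 = 0.004360

Answer: Vega = 0.004360


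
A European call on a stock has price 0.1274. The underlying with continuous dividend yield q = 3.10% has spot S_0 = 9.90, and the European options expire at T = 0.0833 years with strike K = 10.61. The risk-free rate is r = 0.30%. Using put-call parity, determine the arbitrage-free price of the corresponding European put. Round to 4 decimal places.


Put-call parity: C - P = S_0 * exp(-qT) - K * exp(-rT).
S_0 * exp(-qT) = 9.9000 * 0.99742103 = 9.87446821
K * exp(-rT) = 10.6100 * 0.99975013 = 10.60734889
P = C - S*exp(-qT) + K*exp(-rT)
P = 0.1274 - 9.87446821 + 10.60734889 = 0.8603

Answer: Put price = 0.8603


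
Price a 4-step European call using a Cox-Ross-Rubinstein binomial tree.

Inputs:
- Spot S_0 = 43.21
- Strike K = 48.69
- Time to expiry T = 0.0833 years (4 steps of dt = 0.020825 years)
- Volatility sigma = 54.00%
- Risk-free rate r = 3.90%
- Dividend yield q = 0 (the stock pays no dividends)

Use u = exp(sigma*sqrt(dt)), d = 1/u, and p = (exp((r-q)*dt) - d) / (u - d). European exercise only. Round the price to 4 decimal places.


Answer: Price = V(0,0) = 0.9976

Derivation:
dt = T/N = 0.020825
u = exp(sigma*sqrt(dt)) = 1.081043; d = 1/u = 0.925032
p = (exp((r-q)*dt) - d) / (u - d) = 0.485736
Discount per step: exp(-r*dt) = 0.999188
Stock lattice S(k, i) with i counting down-moves:
  k=0: S(0,0) = 43.2100
  k=1: S(1,0) = 46.7119; S(1,1) = 39.9706
  k=2: S(2,0) = 50.4976; S(2,1) = 43.2100; S(2,2) = 36.9741
  k=3: S(3,0) = 54.5901; S(3,1) = 46.7119; S(3,2) = 39.9706; S(3,3) = 34.2023
  k=4: S(4,0) = 59.0142; S(4,1) = 50.4976; S(4,2) = 43.2100; S(4,3) = 36.9741; S(4,4) = 31.6382
Terminal payoffs V(N, i) = max(S_T - K, 0):
  V(4,0) = 10.324238; V(4,1) = 1.807576; V(4,2) = 0.000000; V(4,3) = 0.000000; V(4,4) = 0.000000
Backward induction: V(k, i) = exp(-r*dt) * [p * V(k+1, i) + (1-p) * V(k+1, i+1)].
  V(3,0) = exp(-r*dt) * [p*10.324238 + (1-p)*1.807576] = 5.939601
  V(3,1) = exp(-r*dt) * [p*1.807576 + (1-p)*0.000000] = 0.877292
  V(3,2) = exp(-r*dt) * [p*0.000000 + (1-p)*0.000000] = 0.000000
  V(3,3) = exp(-r*dt) * [p*0.000000 + (1-p)*0.000000] = 0.000000
  V(2,0) = exp(-r*dt) * [p*5.939601 + (1-p)*0.877292] = 3.333530
  V(2,1) = exp(-r*dt) * [p*0.877292 + (1-p)*0.000000] = 0.425787
  V(2,2) = exp(-r*dt) * [p*0.000000 + (1-p)*0.000000] = 0.000000
  V(1,0) = exp(-r*dt) * [p*3.333530 + (1-p)*0.425787] = 1.836691
  V(1,1) = exp(-r*dt) * [p*0.425787 + (1-p)*0.000000] = 0.206652
  V(0,0) = exp(-r*dt) * [p*1.836691 + (1-p)*0.206652] = 0.997610


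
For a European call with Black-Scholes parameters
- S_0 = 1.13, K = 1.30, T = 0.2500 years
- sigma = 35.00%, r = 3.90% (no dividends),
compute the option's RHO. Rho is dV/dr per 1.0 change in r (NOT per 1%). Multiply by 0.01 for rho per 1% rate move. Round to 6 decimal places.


d1 = -0.6576236100; d2 = -0.8326236100
phi(d1) = 0.3213665396; exp(-qT) = 1.0000000000; exp(-rT) = 0.9902973771
N(d2) = 0.2025285196
Rho = K*T*exp(-rT)*N(d2) = 1.3000 * 0.2500 * 0.9902973771 * 0.2025285196 = 0.065183

Answer: Rho = 0.065183


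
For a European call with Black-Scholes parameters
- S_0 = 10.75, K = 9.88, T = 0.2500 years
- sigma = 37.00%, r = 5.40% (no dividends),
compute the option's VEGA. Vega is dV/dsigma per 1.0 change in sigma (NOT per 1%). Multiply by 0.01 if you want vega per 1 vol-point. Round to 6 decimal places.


Answer: Vega = 1.767549

Derivation:
d1 = 0.6216526639; d2 = 0.4366526639
phi(d1) = 0.3288463856; exp(-qT) = 1.0000000000; exp(-rT) = 0.9865907163
Vega = S * exp(-qT) * phi(d1) * sqrt(T) = 10.7500 * 1.0000000000 * 0.3288463856 * 0.5000000000 = 1.767549


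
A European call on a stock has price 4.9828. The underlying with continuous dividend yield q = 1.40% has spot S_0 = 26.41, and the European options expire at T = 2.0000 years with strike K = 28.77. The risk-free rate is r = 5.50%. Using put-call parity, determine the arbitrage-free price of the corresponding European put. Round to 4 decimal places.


Put-call parity: C - P = S_0 * exp(-qT) - K * exp(-rT).
S_0 * exp(-qT) = 26.4100 * 0.97238837 = 25.68077677
K * exp(-rT) = 28.7700 * 0.89583414 = 25.77314807
P = C - S*exp(-qT) + K*exp(-rT)
P = 4.9828 - 25.68077677 + 25.77314807 = 5.0752

Answer: Put price = 5.0752


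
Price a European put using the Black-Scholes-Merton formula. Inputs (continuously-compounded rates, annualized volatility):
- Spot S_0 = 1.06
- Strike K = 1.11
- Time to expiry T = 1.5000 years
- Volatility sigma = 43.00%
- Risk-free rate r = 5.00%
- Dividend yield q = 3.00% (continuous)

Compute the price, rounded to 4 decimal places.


Answer: Price = 0.2205

Derivation:
d1 = (ln(S/K) + (r - q + 0.5*sigma^2) * T) / (sigma * sqrt(T)) = 0.23276588
d2 = d1 - sigma * sqrt(T) = -0.29387441
exp(-rT) = 0.92774349; exp(-qT) = 0.95599748
P = K * exp(-rT) * N(-d2) - S_0 * exp(-qT) * N(-d1)
N(-d1) = 0.40797160; N(-d2) = 0.61557306
P = 1.1100 * 0.92774349 * 0.61557306 - 1.0600 * 0.95599748 * 0.40797160 = 0.2205


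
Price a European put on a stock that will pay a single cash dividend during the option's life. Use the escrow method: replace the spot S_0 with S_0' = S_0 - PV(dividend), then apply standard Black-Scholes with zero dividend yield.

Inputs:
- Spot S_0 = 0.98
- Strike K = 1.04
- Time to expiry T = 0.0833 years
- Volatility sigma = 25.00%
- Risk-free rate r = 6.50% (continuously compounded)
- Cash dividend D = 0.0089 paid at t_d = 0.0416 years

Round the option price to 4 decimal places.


PV(D) = D * exp(-r * t_d) = 0.0089 * 0.99729965 = 0.00887597
S_0' = S_0 - PV(D) = 0.9800 - 0.00887597 = 0.97112403
d1 = (ln(S_0'/K) + (r + sigma^2/2)*T) / (sigma*sqrt(T)) = -0.83853809
d2 = d1 - sigma*sqrt(T) = -0.91069244
exp(-rT) = 0.99460013
N(-d1) = 0.79913572; N(-d2) = 0.81877128
P = K * exp(-rT) * N(-d2) - S_0' * N(-d1) = 1.0400 * 0.99460013 * 0.81877128 - 0.97112403 * 0.79913572 = 0.0709

Answer: Price = 0.0709


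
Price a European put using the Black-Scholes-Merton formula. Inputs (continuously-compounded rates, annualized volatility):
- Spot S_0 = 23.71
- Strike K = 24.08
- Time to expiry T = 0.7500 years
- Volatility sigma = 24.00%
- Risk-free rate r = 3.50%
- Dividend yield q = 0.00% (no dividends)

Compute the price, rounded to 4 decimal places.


d1 = (ln(S/K) + (r - q + 0.5*sigma^2) * T) / (sigma * sqrt(T)) = 0.15571752
d2 = d1 - sigma * sqrt(T) = -0.05212857
exp(-rT) = 0.97409154; exp(-qT) = 1.00000000
P = K * exp(-rT) * N(-d2) - S_0 * exp(-qT) * N(-d1)
N(-d1) = 0.43812784; N(-d2) = 0.52078688
P = 24.0800 * 0.97409154 * 0.52078688 - 23.7100 * 1.00000000 * 0.43812784 = 1.8276

Answer: Price = 1.8276


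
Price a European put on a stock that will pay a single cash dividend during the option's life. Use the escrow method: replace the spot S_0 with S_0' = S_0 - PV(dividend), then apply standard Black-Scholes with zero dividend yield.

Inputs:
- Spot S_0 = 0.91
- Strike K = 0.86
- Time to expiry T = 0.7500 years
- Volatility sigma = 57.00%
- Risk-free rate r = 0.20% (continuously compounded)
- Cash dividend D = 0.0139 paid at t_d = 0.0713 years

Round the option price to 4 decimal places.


PV(D) = D * exp(-r * t_d) = 0.0139 * 0.99985741 = 0.01389802
S_0' = S_0 - PV(D) = 0.9100 - 0.01389802 = 0.89610198
d1 = (ln(S_0'/K) + (r + sigma^2/2)*T) / (sigma*sqrt(T)) = 0.33316015
d2 = d1 - sigma*sqrt(T) = -0.16047433
exp(-rT) = 0.99850112
N(-d1) = 0.36950670; N(-d2) = 0.56374628
P = K * exp(-rT) * N(-d2) - S_0' * N(-d1) = 0.8600 * 0.99850112 * 0.56374628 - 0.89610198 * 0.36950670 = 0.1530

Answer: Price = 0.1530


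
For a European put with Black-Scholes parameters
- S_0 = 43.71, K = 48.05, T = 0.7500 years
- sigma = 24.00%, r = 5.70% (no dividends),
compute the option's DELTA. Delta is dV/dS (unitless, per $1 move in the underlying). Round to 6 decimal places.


d1 = -0.1458542017; d2 = -0.3537002986
phi(d1) = 0.3947213298; exp(-qT) = 1.0000000000; exp(-rT) = 0.9581508979
N(-d1) = 0.5579817567
Delta = -exp(-qT) * N(-d1) = -1.0000000000 * 0.5579817567 = -0.557982

Answer: Delta = -0.557982


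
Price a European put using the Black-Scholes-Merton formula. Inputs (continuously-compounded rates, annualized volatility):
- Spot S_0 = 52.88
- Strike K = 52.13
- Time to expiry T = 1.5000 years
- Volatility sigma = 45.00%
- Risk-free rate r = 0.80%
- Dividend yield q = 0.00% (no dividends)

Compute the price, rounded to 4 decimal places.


Answer: Price = 10.6590

Derivation:
d1 = (ln(S/K) + (r - q + 0.5*sigma^2) * T) / (sigma * sqrt(T)) = 0.32325934
d2 = d1 - sigma * sqrt(T) = -0.22787586
exp(-rT) = 0.98807171; exp(-qT) = 1.00000000
P = K * exp(-rT) * N(-d2) - S_0 * exp(-qT) * N(-d1)
N(-d1) = 0.37324942; N(-d2) = 0.59012862
P = 52.1300 * 0.98807171 * 0.59012862 - 52.8800 * 1.00000000 * 0.37324942 = 10.6590


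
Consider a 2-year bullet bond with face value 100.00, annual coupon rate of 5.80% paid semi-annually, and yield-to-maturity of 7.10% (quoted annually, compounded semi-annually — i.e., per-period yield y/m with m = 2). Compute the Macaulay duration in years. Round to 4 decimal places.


Coupon per period c = face * coupon_rate / m = 2.900000
Periods per year m = 2; per-period yield y/m = 0.035500
Number of cashflows N = 4
Cashflows (t years, CF_t, discount factor 1/(1+y/m)^(m*t), PV):
  t = 0.5000: CF_t = 2.900000, DF = 0.965717, PV = 2.800579
  t = 1.0000: CF_t = 2.900000, DF = 0.932609, PV = 2.704567
  t = 1.5000: CF_t = 2.900000, DF = 0.900637, PV = 2.611847
  t = 2.0000: CF_t = 102.900000, DF = 0.869760, PV = 89.498336
Price P = sum_t PV_t = 97.615330
Macaulay numerator sum_t t * PV_t:
  t * PV_t at t = 0.5000: 1.400290
  t * PV_t at t = 1.0000: 2.704567
  t * PV_t at t = 1.5000: 3.917770
  t * PV_t at t = 2.0000: 178.996672
Macaulay duration D = (sum_t t * PV_t) / P = 187.019300 / 97.615330 = 1.915880

Answer: Macaulay duration = 1.9159 years


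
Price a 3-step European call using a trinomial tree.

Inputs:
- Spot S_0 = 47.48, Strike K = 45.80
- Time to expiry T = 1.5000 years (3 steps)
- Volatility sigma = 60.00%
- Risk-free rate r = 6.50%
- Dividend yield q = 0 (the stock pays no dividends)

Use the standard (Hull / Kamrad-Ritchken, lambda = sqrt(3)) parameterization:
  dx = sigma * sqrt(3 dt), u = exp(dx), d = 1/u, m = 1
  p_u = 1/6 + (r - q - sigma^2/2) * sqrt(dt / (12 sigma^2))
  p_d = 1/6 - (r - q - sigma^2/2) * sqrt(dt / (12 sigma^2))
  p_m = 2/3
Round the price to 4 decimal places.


dt = T/N = 0.500000; dx = sigma*sqrt(3*dt) = 0.734847
u = exp(dx) = 2.085163; d = 1/u = 0.479579
p_u = 0.127543, p_m = 0.666667, p_d = 0.205790
Discount per step: exp(-r*dt) = 0.968022
Stock lattice S(k, j) with j the centered position index:
  k=0: S(0,+0) = 47.4800
  k=1: S(1,-1) = 22.7704; S(1,+0) = 47.4800; S(1,+1) = 99.0035
  k=2: S(2,-2) = 10.9202; S(2,-1) = 22.7704; S(2,+0) = 47.4800; S(2,+1) = 99.0035; S(2,+2) = 206.4385
  k=3: S(3,-3) = 5.2371; S(3,-2) = 10.9202; S(3,-1) = 22.7704; S(3,+0) = 47.4800; S(3,+1) = 99.0035; S(3,+2) = 206.4385; S(3,+3) = 430.4578
Terminal payoffs V(N, j) = max(S_T - K, 0):
  V(3,-3) = 0.000000; V(3,-2) = 0.000000; V(3,-1) = 0.000000; V(3,+0) = 1.680000; V(3,+1) = 53.203529; V(3,+2) = 160.638473; V(3,+3) = 384.657819
Backward induction: V(k, j) = exp(-r*dt) * [p_u * V(k+1, j+1) + p_m * V(k+1, j) + p_d * V(k+1, j-1)]
  V(2,-2) = exp(-r*dt) * [p_u*0.000000 + p_m*0.000000 + p_d*0.000000] = 0.000000
  V(2,-1) = exp(-r*dt) * [p_u*1.680000 + p_m*0.000000 + p_d*0.000000] = 0.207420
  V(2,+0) = exp(-r*dt) * [p_u*53.203529 + p_m*1.680000 + p_d*0.000000] = 7.652925
  V(2,+1) = exp(-r*dt) * [p_u*160.638473 + p_m*53.203529 + p_d*1.680000] = 54.502606
  V(2,+2) = exp(-r*dt) * [p_u*384.657819 + p_m*160.638473 + p_d*53.203529] = 161.757962
  V(1,-1) = exp(-r*dt) * [p_u*7.652925 + p_m*0.207420 + p_d*0.000000] = 1.078722
  V(1,+0) = exp(-r*dt) * [p_u*54.502606 + p_m*7.652925 + p_d*0.207420] = 11.709252
  V(1,+1) = exp(-r*dt) * [p_u*161.757962 + p_m*54.502606 + p_d*7.652925] = 56.669045
  V(0,+0) = exp(-r*dt) * [p_u*56.669045 + p_m*11.709252 + p_d*1.078722] = 14.768045

Answer: Price = V(0,0) = 14.7680


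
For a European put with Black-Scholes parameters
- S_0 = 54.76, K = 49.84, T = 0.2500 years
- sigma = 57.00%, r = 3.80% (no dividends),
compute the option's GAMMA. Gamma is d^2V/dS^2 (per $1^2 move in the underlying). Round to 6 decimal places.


Answer: Gamma = 0.022489

Derivation:
d1 = 0.5061565822; d2 = 0.2211565822
phi(d1) = 0.3509765819; exp(-qT) = 1.0000000000; exp(-rT) = 0.9905449824
Gamma = exp(-qT) * phi(d1) / (S * sigma * sqrt(T)) = 1.0000000000 * 0.3509765819 / (54.7600 * 0.5700 * 0.5000000000) = 0.022489


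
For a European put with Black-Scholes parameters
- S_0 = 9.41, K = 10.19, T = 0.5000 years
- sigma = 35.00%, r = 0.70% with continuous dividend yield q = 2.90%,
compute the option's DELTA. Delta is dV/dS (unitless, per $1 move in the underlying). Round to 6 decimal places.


Answer: Delta = -0.587216

Derivation:
d1 = -0.2424725464; d2 = -0.4899599198
phi(d1) = 0.3873854832; exp(-qT) = 0.9856046187; exp(-rT) = 0.9965061179
N(-d1) = 0.5957929865
Delta = -exp(-qT) * N(-d1) = -0.9856046187 * 0.5957929865 = -0.587216


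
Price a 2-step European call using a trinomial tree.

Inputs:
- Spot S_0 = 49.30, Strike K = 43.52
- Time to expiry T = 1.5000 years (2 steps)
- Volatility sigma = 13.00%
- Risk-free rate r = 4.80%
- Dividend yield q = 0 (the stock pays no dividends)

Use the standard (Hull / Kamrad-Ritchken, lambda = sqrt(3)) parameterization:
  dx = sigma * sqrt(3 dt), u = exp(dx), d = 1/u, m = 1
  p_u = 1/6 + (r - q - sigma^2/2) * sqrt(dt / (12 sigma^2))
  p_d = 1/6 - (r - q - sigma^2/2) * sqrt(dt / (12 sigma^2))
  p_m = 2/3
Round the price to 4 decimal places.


Answer: Price = V(0,0) = 9.1703

Derivation:
dt = T/N = 0.750000; dx = sigma*sqrt(3*dt) = 0.195000
u = exp(dx) = 1.215311; d = 1/u = 0.822835
p_u = 0.242724, p_m = 0.666667, p_d = 0.090609
Discount per step: exp(-r*dt) = 0.964640
Stock lattice S(k, j) with j the centered position index:
  k=0: S(0,+0) = 49.3000
  k=1: S(1,-1) = 40.5657; S(1,+0) = 49.3000; S(1,+1) = 59.9148
  k=2: S(2,-2) = 33.3789; S(2,-1) = 40.5657; S(2,+0) = 49.3000; S(2,+1) = 59.9148; S(2,+2) = 72.8152
Terminal payoffs V(N, j) = max(S_T - K, 0):
  V(2,-2) = 0.000000; V(2,-1) = 0.000000; V(2,+0) = 5.780000; V(2,+1) = 16.394832; V(2,+2) = 29.295153
Backward induction: V(k, j) = exp(-r*dt) * [p_u * V(k+1, j+1) + p_m * V(k+1, j) + p_d * V(k+1, j-1)]
  V(1,-1) = exp(-r*dt) * [p_u*5.780000 + p_m*0.000000 + p_d*0.000000] = 1.353339
  V(1,+0) = exp(-r*dt) * [p_u*16.394832 + p_m*5.780000 + p_d*0.000000] = 7.555794
  V(1,+1) = exp(-r*dt) * [p_u*29.295153 + p_m*16.394832 + p_d*5.780000] = 17.907828
  V(0,+0) = exp(-r*dt) * [p_u*17.907828 + p_m*7.555794 + p_d*1.353339] = 9.170340


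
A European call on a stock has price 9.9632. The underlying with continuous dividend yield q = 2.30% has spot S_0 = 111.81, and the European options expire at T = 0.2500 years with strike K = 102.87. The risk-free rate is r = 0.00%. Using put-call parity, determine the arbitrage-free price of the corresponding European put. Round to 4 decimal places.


Answer: Put price = 1.6643

Derivation:
Put-call parity: C - P = S_0 * exp(-qT) - K * exp(-rT).
S_0 * exp(-qT) = 111.8100 * 0.99426650 = 111.16893732
K * exp(-rT) = 102.8700 * 1.00000000 = 102.87000000
P = C - S*exp(-qT) + K*exp(-rT)
P = 9.9632 - 111.16893732 + 102.87000000 = 1.6643


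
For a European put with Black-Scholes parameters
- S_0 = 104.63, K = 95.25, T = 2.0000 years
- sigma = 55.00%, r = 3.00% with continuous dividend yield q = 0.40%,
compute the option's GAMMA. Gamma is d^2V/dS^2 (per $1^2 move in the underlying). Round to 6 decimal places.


d1 = 0.5765174052; d2 = -0.2013000541
phi(d1) = 0.3378596547; exp(-qT) = 0.9920319148; exp(-rT) = 0.9417645336
Gamma = exp(-qT) * phi(d1) / (S * sigma * sqrt(T)) = 0.9920319148 * 0.3378596547 / (104.6300 * 0.5500 * 1.4142135624) = 0.004118

Answer: Gamma = 0.004118


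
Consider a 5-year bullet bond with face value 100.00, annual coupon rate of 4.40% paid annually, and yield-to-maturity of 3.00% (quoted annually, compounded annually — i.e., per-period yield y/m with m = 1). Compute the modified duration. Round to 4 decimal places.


Coupon per period c = face * coupon_rate / m = 4.400000
Periods per year m = 1; per-period yield y/m = 0.030000
Number of cashflows N = 5
Cashflows (t years, CF_t, discount factor 1/(1+y/m)^(m*t), PV):
  t = 1.0000: CF_t = 4.400000, DF = 0.970874, PV = 4.271845
  t = 2.0000: CF_t = 4.400000, DF = 0.942596, PV = 4.147422
  t = 3.0000: CF_t = 4.400000, DF = 0.915142, PV = 4.026623
  t = 4.0000: CF_t = 4.400000, DF = 0.888487, PV = 3.909343
  t = 5.0000: CF_t = 104.400000, DF = 0.862609, PV = 90.056357
Price P = sum_t PV_t = 106.411590
First compute Macaulay numerator sum_t t * PV_t:
  t * PV_t at t = 1.0000: 4.271845
  t * PV_t at t = 2.0000: 8.294844
  t * PV_t at t = 3.0000: 12.079870
  t * PV_t at t = 4.0000: 15.637372
  t * PV_t at t = 5.0000: 450.281785
Macaulay duration D = 490.565716 / 106.411590 = 4.610078
Modified duration = D / (1 + y/m) = 4.610078 / (1 + 0.030000) = 4.475804

Answer: Modified duration = 4.4758


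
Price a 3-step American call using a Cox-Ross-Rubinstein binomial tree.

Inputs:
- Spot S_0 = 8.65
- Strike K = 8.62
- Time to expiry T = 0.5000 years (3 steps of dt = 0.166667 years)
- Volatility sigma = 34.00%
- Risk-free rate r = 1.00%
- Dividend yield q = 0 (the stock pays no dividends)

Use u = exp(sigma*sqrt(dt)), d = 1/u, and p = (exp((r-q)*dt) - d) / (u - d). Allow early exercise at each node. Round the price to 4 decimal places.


dt = T/N = 0.166667
u = exp(sigma*sqrt(dt)) = 1.148899; d = 1/u = 0.870398
p = (exp((r-q)*dt) - d) / (u - d) = 0.471344
Discount per step: exp(-r*dt) = 0.998335
Stock lattice S(k, i) with i counting down-moves:
  k=0: S(0,0) = 8.6500
  k=1: S(1,0) = 9.9380; S(1,1) = 7.5289
  k=2: S(2,0) = 11.4177; S(2,1) = 8.6500; S(2,2) = 6.5532
  k=3: S(3,0) = 13.1178; S(3,1) = 9.9380; S(3,2) = 7.5289; S(3,3) = 5.7039
Terminal payoffs V(N, i) = max(S_T - K, 0):
  V(3,0) = 4.497833; V(3,1) = 1.317980; V(3,2) = 0.000000; V(3,3) = 0.000000
Backward induction: V(k, i) = exp(-r*dt) * [p * V(k+1, i) + (1-p) * V(k+1, i+1)]; then take max(V_cont, immediate exercise) for American.
  V(2,0) = exp(-r*dt) * [p*4.497833 + (1-p)*1.317980] = 2.812093; exercise = 2.797739; V(2,0) = max -> 2.812093
  V(2,1) = exp(-r*dt) * [p*1.317980 + (1-p)*0.000000] = 0.620187; exercise = 0.030000; V(2,1) = max -> 0.620187
  V(2,2) = exp(-r*dt) * [p*0.000000 + (1-p)*0.000000] = 0.000000; exercise = 0.000000; V(2,2) = max -> 0.000000
  V(1,0) = exp(-r*dt) * [p*2.812093 + (1-p)*0.620187] = 1.650575; exercise = 1.317980; V(1,0) = max -> 1.650575
  V(1,1) = exp(-r*dt) * [p*0.620187 + (1-p)*0.000000] = 0.291835; exercise = 0.000000; V(1,1) = max -> 0.291835
  V(0,0) = exp(-r*dt) * [p*1.650575 + (1-p)*0.291835] = 0.930716; exercise = 0.030000; V(0,0) = max -> 0.930716

Answer: Price = V(0,0) = 0.9307


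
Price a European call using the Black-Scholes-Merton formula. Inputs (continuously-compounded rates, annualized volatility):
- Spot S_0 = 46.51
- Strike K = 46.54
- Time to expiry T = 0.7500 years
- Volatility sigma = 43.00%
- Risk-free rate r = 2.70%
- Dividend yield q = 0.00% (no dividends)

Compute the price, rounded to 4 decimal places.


d1 = (ln(S/K) + (r - q + 0.5*sigma^2) * T) / (sigma * sqrt(T)) = 0.23884225
d2 = d1 - sigma * sqrt(T) = -0.13354868
exp(-rT) = 0.97995365; exp(-qT) = 1.00000000
C = S_0 * exp(-qT) * N(d1) - K * exp(-rT) * N(d2)
N(d1) = 0.59438605; N(d2) = 0.44687974
C = 46.5100 * 1.00000000 * 0.59438605 - 46.5400 * 0.97995365 * 0.44687974 = 7.2640

Answer: Price = 7.2640
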